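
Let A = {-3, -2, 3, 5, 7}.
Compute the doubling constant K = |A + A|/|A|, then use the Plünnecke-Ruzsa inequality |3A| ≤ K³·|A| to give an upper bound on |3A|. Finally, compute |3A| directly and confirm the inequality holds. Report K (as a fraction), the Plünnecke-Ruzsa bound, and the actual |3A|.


|A| = 5.
Step 1: Compute A + A by enumerating all 25 pairs.
A + A = {-6, -5, -4, 0, 1, 2, 3, 4, 5, 6, 8, 10, 12, 14}, so |A + A| = 14.
Step 2: Doubling constant K = |A + A|/|A| = 14/5 = 14/5 ≈ 2.8000.
Step 3: Plünnecke-Ruzsa gives |3A| ≤ K³·|A| = (2.8000)³ · 5 ≈ 109.7600.
Step 4: Compute 3A = A + A + A directly by enumerating all triples (a,b,c) ∈ A³; |3A| = 25.
Step 5: Check 25 ≤ 109.7600? Yes ✓.

K = 14/5, Plünnecke-Ruzsa bound K³|A| ≈ 109.7600, |3A| = 25, inequality holds.


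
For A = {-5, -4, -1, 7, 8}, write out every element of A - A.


A - A = {a - a' : a, a' ∈ A}.
Compute a - a' for each ordered pair (a, a'):
a = -5: -5--5=0, -5--4=-1, -5--1=-4, -5-7=-12, -5-8=-13
a = -4: -4--5=1, -4--4=0, -4--1=-3, -4-7=-11, -4-8=-12
a = -1: -1--5=4, -1--4=3, -1--1=0, -1-7=-8, -1-8=-9
a = 7: 7--5=12, 7--4=11, 7--1=8, 7-7=0, 7-8=-1
a = 8: 8--5=13, 8--4=12, 8--1=9, 8-7=1, 8-8=0
Collecting distinct values (and noting 0 appears from a-a):
A - A = {-13, -12, -11, -9, -8, -4, -3, -1, 0, 1, 3, 4, 8, 9, 11, 12, 13}
|A - A| = 17

A - A = {-13, -12, -11, -9, -8, -4, -3, -1, 0, 1, 3, 4, 8, 9, 11, 12, 13}


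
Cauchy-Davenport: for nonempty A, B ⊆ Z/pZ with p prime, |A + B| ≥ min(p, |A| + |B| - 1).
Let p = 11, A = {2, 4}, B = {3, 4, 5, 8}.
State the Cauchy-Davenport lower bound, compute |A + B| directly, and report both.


Cauchy-Davenport: |A + B| ≥ min(p, |A| + |B| - 1) for A, B nonempty in Z/pZ.
|A| = 2, |B| = 4, p = 11.
CD lower bound = min(11, 2 + 4 - 1) = min(11, 5) = 5.
Compute A + B mod 11 directly:
a = 2: 2+3=5, 2+4=6, 2+5=7, 2+8=10
a = 4: 4+3=7, 4+4=8, 4+5=9, 4+8=1
A + B = {1, 5, 6, 7, 8, 9, 10}, so |A + B| = 7.
Verify: 7 ≥ 5? Yes ✓.

CD lower bound = 5, actual |A + B| = 7.


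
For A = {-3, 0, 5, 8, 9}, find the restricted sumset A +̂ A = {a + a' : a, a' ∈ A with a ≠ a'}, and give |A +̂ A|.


Restricted sumset: A +̂ A = {a + a' : a ∈ A, a' ∈ A, a ≠ a'}.
Equivalently, take A + A and drop any sum 2a that is achievable ONLY as a + a for a ∈ A (i.e. sums representable only with equal summands).
Enumerate pairs (a, a') with a < a' (symmetric, so each unordered pair gives one sum; this covers all a ≠ a'):
  -3 + 0 = -3
  -3 + 5 = 2
  -3 + 8 = 5
  -3 + 9 = 6
  0 + 5 = 5
  0 + 8 = 8
  0 + 9 = 9
  5 + 8 = 13
  5 + 9 = 14
  8 + 9 = 17
Collected distinct sums: {-3, 2, 5, 6, 8, 9, 13, 14, 17}
|A +̂ A| = 9
(Reference bound: |A +̂ A| ≥ 2|A| - 3 for |A| ≥ 2, with |A| = 5 giving ≥ 7.)

|A +̂ A| = 9


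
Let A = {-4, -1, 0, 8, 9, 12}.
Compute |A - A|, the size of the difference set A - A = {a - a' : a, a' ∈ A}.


A - A = {a - a' : a, a' ∈ A}; |A| = 6.
Bounds: 2|A|-1 ≤ |A - A| ≤ |A|² - |A| + 1, i.e. 11 ≤ |A - A| ≤ 31.
Note: 0 ∈ A - A always (from a - a). The set is symmetric: if d ∈ A - A then -d ∈ A - A.
Enumerate nonzero differences d = a - a' with a > a' (then include -d):
Positive differences: {1, 3, 4, 8, 9, 10, 12, 13, 16}
Full difference set: {0} ∪ (positive diffs) ∪ (negative diffs).
|A - A| = 1 + 2·9 = 19 (matches direct enumeration: 19).

|A - A| = 19


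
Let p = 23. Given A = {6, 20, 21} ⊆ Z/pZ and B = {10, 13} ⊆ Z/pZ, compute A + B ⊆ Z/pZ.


Work in Z/23Z: reduce every sum a + b modulo 23.
Enumerate all 6 pairs:
a = 6: 6+10=16, 6+13=19
a = 20: 20+10=7, 20+13=10
a = 21: 21+10=8, 21+13=11
Distinct residues collected: {7, 8, 10, 11, 16, 19}
|A + B| = 6 (out of 23 total residues).

A + B = {7, 8, 10, 11, 16, 19}


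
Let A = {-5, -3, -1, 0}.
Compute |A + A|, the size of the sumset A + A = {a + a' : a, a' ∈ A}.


A + A = {a + a' : a, a' ∈ A}; |A| = 4.
General bounds: 2|A| - 1 ≤ |A + A| ≤ |A|(|A|+1)/2, i.e. 7 ≤ |A + A| ≤ 10.
Lower bound 2|A|-1 is attained iff A is an arithmetic progression.
Enumerate sums a + a' for a ≤ a' (symmetric, so this suffices):
a = -5: -5+-5=-10, -5+-3=-8, -5+-1=-6, -5+0=-5
a = -3: -3+-3=-6, -3+-1=-4, -3+0=-3
a = -1: -1+-1=-2, -1+0=-1
a = 0: 0+0=0
Distinct sums: {-10, -8, -6, -5, -4, -3, -2, -1, 0}
|A + A| = 9

|A + A| = 9


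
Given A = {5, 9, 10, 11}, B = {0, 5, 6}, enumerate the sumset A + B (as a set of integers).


A + B = {a + b : a ∈ A, b ∈ B}.
Enumerate all |A|·|B| = 4·3 = 12 pairs (a, b) and collect distinct sums.
a = 5: 5+0=5, 5+5=10, 5+6=11
a = 9: 9+0=9, 9+5=14, 9+6=15
a = 10: 10+0=10, 10+5=15, 10+6=16
a = 11: 11+0=11, 11+5=16, 11+6=17
Collecting distinct sums: A + B = {5, 9, 10, 11, 14, 15, 16, 17}
|A + B| = 8

A + B = {5, 9, 10, 11, 14, 15, 16, 17}


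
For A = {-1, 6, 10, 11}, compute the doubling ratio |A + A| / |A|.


|A| = 4.
Compute A + A by enumerating all 16 pairs.
A + A = {-2, 5, 9, 10, 12, 16, 17, 20, 21, 22}, so |A + A| = 10.
K = |A + A| / |A| = 10/4 = 5/2 ≈ 2.5000.
Reference: AP of size 4 gives K = 7/4 ≈ 1.7500; a fully generic set of size 4 gives K ≈ 2.5000.

|A| = 4, |A + A| = 10, K = 10/4 = 5/2.


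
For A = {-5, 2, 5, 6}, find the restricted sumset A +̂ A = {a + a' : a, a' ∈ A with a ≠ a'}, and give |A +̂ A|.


Restricted sumset: A +̂ A = {a + a' : a ∈ A, a' ∈ A, a ≠ a'}.
Equivalently, take A + A and drop any sum 2a that is achievable ONLY as a + a for a ∈ A (i.e. sums representable only with equal summands).
Enumerate pairs (a, a') with a < a' (symmetric, so each unordered pair gives one sum; this covers all a ≠ a'):
  -5 + 2 = -3
  -5 + 5 = 0
  -5 + 6 = 1
  2 + 5 = 7
  2 + 6 = 8
  5 + 6 = 11
Collected distinct sums: {-3, 0, 1, 7, 8, 11}
|A +̂ A| = 6
(Reference bound: |A +̂ A| ≥ 2|A| - 3 for |A| ≥ 2, with |A| = 4 giving ≥ 5.)

|A +̂ A| = 6


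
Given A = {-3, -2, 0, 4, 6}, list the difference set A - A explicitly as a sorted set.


A - A = {a - a' : a, a' ∈ A}.
Compute a - a' for each ordered pair (a, a'):
a = -3: -3--3=0, -3--2=-1, -3-0=-3, -3-4=-7, -3-6=-9
a = -2: -2--3=1, -2--2=0, -2-0=-2, -2-4=-6, -2-6=-8
a = 0: 0--3=3, 0--2=2, 0-0=0, 0-4=-4, 0-6=-6
a = 4: 4--3=7, 4--2=6, 4-0=4, 4-4=0, 4-6=-2
a = 6: 6--3=9, 6--2=8, 6-0=6, 6-4=2, 6-6=0
Collecting distinct values (and noting 0 appears from a-a):
A - A = {-9, -8, -7, -6, -4, -3, -2, -1, 0, 1, 2, 3, 4, 6, 7, 8, 9}
|A - A| = 17

A - A = {-9, -8, -7, -6, -4, -3, -2, -1, 0, 1, 2, 3, 4, 6, 7, 8, 9}


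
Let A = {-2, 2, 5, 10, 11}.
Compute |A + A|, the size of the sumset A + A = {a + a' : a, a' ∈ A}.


A + A = {a + a' : a, a' ∈ A}; |A| = 5.
General bounds: 2|A| - 1 ≤ |A + A| ≤ |A|(|A|+1)/2, i.e. 9 ≤ |A + A| ≤ 15.
Lower bound 2|A|-1 is attained iff A is an arithmetic progression.
Enumerate sums a + a' for a ≤ a' (symmetric, so this suffices):
a = -2: -2+-2=-4, -2+2=0, -2+5=3, -2+10=8, -2+11=9
a = 2: 2+2=4, 2+5=7, 2+10=12, 2+11=13
a = 5: 5+5=10, 5+10=15, 5+11=16
a = 10: 10+10=20, 10+11=21
a = 11: 11+11=22
Distinct sums: {-4, 0, 3, 4, 7, 8, 9, 10, 12, 13, 15, 16, 20, 21, 22}
|A + A| = 15

|A + A| = 15


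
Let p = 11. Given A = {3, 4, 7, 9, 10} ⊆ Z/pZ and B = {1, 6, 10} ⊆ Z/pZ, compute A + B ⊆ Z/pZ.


Work in Z/11Z: reduce every sum a + b modulo 11.
Enumerate all 15 pairs:
a = 3: 3+1=4, 3+6=9, 3+10=2
a = 4: 4+1=5, 4+6=10, 4+10=3
a = 7: 7+1=8, 7+6=2, 7+10=6
a = 9: 9+1=10, 9+6=4, 9+10=8
a = 10: 10+1=0, 10+6=5, 10+10=9
Distinct residues collected: {0, 2, 3, 4, 5, 6, 8, 9, 10}
|A + B| = 9 (out of 11 total residues).

A + B = {0, 2, 3, 4, 5, 6, 8, 9, 10}


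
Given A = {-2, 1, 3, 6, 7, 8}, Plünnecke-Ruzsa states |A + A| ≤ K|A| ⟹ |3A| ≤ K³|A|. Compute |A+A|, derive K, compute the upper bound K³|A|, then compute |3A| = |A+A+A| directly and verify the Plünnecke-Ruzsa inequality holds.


|A| = 6.
Step 1: Compute A + A by enumerating all 36 pairs.
A + A = {-4, -1, 1, 2, 4, 5, 6, 7, 8, 9, 10, 11, 12, 13, 14, 15, 16}, so |A + A| = 17.
Step 2: Doubling constant K = |A + A|/|A| = 17/6 = 17/6 ≈ 2.8333.
Step 3: Plünnecke-Ruzsa gives |3A| ≤ K³·|A| = (2.8333)³ · 6 ≈ 136.4722.
Step 4: Compute 3A = A + A + A directly by enumerating all triples (a,b,c) ∈ A³; |3A| = 27.
Step 5: Check 27 ≤ 136.4722? Yes ✓.

K = 17/6, Plünnecke-Ruzsa bound K³|A| ≈ 136.4722, |3A| = 27, inequality holds.


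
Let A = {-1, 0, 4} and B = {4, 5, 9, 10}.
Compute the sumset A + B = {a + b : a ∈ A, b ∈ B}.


A + B = {a + b : a ∈ A, b ∈ B}.
Enumerate all |A|·|B| = 3·4 = 12 pairs (a, b) and collect distinct sums.
a = -1: -1+4=3, -1+5=4, -1+9=8, -1+10=9
a = 0: 0+4=4, 0+5=5, 0+9=9, 0+10=10
a = 4: 4+4=8, 4+5=9, 4+9=13, 4+10=14
Collecting distinct sums: A + B = {3, 4, 5, 8, 9, 10, 13, 14}
|A + B| = 8

A + B = {3, 4, 5, 8, 9, 10, 13, 14}


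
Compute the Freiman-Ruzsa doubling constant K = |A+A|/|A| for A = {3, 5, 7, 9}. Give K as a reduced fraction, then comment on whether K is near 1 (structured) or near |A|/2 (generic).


|A| = 4.
Compute A + A by enumerating all 16 pairs.
A + A = {6, 8, 10, 12, 14, 16, 18}, so |A + A| = 7.
K = |A + A| / |A| = 7/4 (already in lowest terms) ≈ 1.7500.
Reference: AP of size 4 gives K = 7/4 ≈ 1.7500; a fully generic set of size 4 gives K ≈ 2.5000.

|A| = 4, |A + A| = 7, K = 7/4.


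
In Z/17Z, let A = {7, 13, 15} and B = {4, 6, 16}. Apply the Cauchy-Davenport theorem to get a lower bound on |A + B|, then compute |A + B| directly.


Cauchy-Davenport: |A + B| ≥ min(p, |A| + |B| - 1) for A, B nonempty in Z/pZ.
|A| = 3, |B| = 3, p = 17.
CD lower bound = min(17, 3 + 3 - 1) = min(17, 5) = 5.
Compute A + B mod 17 directly:
a = 7: 7+4=11, 7+6=13, 7+16=6
a = 13: 13+4=0, 13+6=2, 13+16=12
a = 15: 15+4=2, 15+6=4, 15+16=14
A + B = {0, 2, 4, 6, 11, 12, 13, 14}, so |A + B| = 8.
Verify: 8 ≥ 5? Yes ✓.

CD lower bound = 5, actual |A + B| = 8.


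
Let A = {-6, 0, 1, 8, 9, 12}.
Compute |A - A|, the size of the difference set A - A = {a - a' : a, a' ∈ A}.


A - A = {a - a' : a, a' ∈ A}; |A| = 6.
Bounds: 2|A|-1 ≤ |A - A| ≤ |A|² - |A| + 1, i.e. 11 ≤ |A - A| ≤ 31.
Note: 0 ∈ A - A always (from a - a). The set is symmetric: if d ∈ A - A then -d ∈ A - A.
Enumerate nonzero differences d = a - a' with a > a' (then include -d):
Positive differences: {1, 3, 4, 6, 7, 8, 9, 11, 12, 14, 15, 18}
Full difference set: {0} ∪ (positive diffs) ∪ (negative diffs).
|A - A| = 1 + 2·12 = 25 (matches direct enumeration: 25).

|A - A| = 25


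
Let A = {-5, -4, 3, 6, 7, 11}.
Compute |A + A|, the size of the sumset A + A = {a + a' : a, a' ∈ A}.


A + A = {a + a' : a, a' ∈ A}; |A| = 6.
General bounds: 2|A| - 1 ≤ |A + A| ≤ |A|(|A|+1)/2, i.e. 11 ≤ |A + A| ≤ 21.
Lower bound 2|A|-1 is attained iff A is an arithmetic progression.
Enumerate sums a + a' for a ≤ a' (symmetric, so this suffices):
a = -5: -5+-5=-10, -5+-4=-9, -5+3=-2, -5+6=1, -5+7=2, -5+11=6
a = -4: -4+-4=-8, -4+3=-1, -4+6=2, -4+7=3, -4+11=7
a = 3: 3+3=6, 3+6=9, 3+7=10, 3+11=14
a = 6: 6+6=12, 6+7=13, 6+11=17
a = 7: 7+7=14, 7+11=18
a = 11: 11+11=22
Distinct sums: {-10, -9, -8, -2, -1, 1, 2, 3, 6, 7, 9, 10, 12, 13, 14, 17, 18, 22}
|A + A| = 18

|A + A| = 18


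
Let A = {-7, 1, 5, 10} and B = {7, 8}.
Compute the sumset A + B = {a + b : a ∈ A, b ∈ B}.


A + B = {a + b : a ∈ A, b ∈ B}.
Enumerate all |A|·|B| = 4·2 = 8 pairs (a, b) and collect distinct sums.
a = -7: -7+7=0, -7+8=1
a = 1: 1+7=8, 1+8=9
a = 5: 5+7=12, 5+8=13
a = 10: 10+7=17, 10+8=18
Collecting distinct sums: A + B = {0, 1, 8, 9, 12, 13, 17, 18}
|A + B| = 8

A + B = {0, 1, 8, 9, 12, 13, 17, 18}


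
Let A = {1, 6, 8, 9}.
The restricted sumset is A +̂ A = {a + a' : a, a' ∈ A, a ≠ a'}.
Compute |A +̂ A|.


Restricted sumset: A +̂ A = {a + a' : a ∈ A, a' ∈ A, a ≠ a'}.
Equivalently, take A + A and drop any sum 2a that is achievable ONLY as a + a for a ∈ A (i.e. sums representable only with equal summands).
Enumerate pairs (a, a') with a < a' (symmetric, so each unordered pair gives one sum; this covers all a ≠ a'):
  1 + 6 = 7
  1 + 8 = 9
  1 + 9 = 10
  6 + 8 = 14
  6 + 9 = 15
  8 + 9 = 17
Collected distinct sums: {7, 9, 10, 14, 15, 17}
|A +̂ A| = 6
(Reference bound: |A +̂ A| ≥ 2|A| - 3 for |A| ≥ 2, with |A| = 4 giving ≥ 5.)

|A +̂ A| = 6


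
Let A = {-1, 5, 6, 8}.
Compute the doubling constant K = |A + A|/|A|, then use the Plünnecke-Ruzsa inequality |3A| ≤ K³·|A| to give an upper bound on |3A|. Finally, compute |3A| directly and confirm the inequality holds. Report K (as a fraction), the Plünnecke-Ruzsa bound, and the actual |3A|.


|A| = 4.
Step 1: Compute A + A by enumerating all 16 pairs.
A + A = {-2, 4, 5, 7, 10, 11, 12, 13, 14, 16}, so |A + A| = 10.
Step 2: Doubling constant K = |A + A|/|A| = 10/4 = 10/4 ≈ 2.5000.
Step 3: Plünnecke-Ruzsa gives |3A| ≤ K³·|A| = (2.5000)³ · 4 ≈ 62.5000.
Step 4: Compute 3A = A + A + A directly by enumerating all triples (a,b,c) ∈ A³; |3A| = 18.
Step 5: Check 18 ≤ 62.5000? Yes ✓.

K = 10/4, Plünnecke-Ruzsa bound K³|A| ≈ 62.5000, |3A| = 18, inequality holds.


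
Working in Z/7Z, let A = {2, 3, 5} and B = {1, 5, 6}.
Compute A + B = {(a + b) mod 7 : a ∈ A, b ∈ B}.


Work in Z/7Z: reduce every sum a + b modulo 7.
Enumerate all 9 pairs:
a = 2: 2+1=3, 2+5=0, 2+6=1
a = 3: 3+1=4, 3+5=1, 3+6=2
a = 5: 5+1=6, 5+5=3, 5+6=4
Distinct residues collected: {0, 1, 2, 3, 4, 6}
|A + B| = 6 (out of 7 total residues).

A + B = {0, 1, 2, 3, 4, 6}


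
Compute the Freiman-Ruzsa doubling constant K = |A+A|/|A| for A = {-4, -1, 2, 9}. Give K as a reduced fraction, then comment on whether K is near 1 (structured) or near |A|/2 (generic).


|A| = 4.
Compute A + A by enumerating all 16 pairs.
A + A = {-8, -5, -2, 1, 4, 5, 8, 11, 18}, so |A + A| = 9.
K = |A + A| / |A| = 9/4 (already in lowest terms) ≈ 2.2500.
Reference: AP of size 4 gives K = 7/4 ≈ 1.7500; a fully generic set of size 4 gives K ≈ 2.5000.

|A| = 4, |A + A| = 9, K = 9/4.


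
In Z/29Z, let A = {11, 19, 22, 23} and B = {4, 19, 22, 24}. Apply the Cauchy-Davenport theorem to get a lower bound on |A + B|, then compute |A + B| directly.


Cauchy-Davenport: |A + B| ≥ min(p, |A| + |B| - 1) for A, B nonempty in Z/pZ.
|A| = 4, |B| = 4, p = 29.
CD lower bound = min(29, 4 + 4 - 1) = min(29, 7) = 7.
Compute A + B mod 29 directly:
a = 11: 11+4=15, 11+19=1, 11+22=4, 11+24=6
a = 19: 19+4=23, 19+19=9, 19+22=12, 19+24=14
a = 22: 22+4=26, 22+19=12, 22+22=15, 22+24=17
a = 23: 23+4=27, 23+19=13, 23+22=16, 23+24=18
A + B = {1, 4, 6, 9, 12, 13, 14, 15, 16, 17, 18, 23, 26, 27}, so |A + B| = 14.
Verify: 14 ≥ 7? Yes ✓.

CD lower bound = 7, actual |A + B| = 14.


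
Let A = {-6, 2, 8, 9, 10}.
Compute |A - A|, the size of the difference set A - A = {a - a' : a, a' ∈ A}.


A - A = {a - a' : a, a' ∈ A}; |A| = 5.
Bounds: 2|A|-1 ≤ |A - A| ≤ |A|² - |A| + 1, i.e. 9 ≤ |A - A| ≤ 21.
Note: 0 ∈ A - A always (from a - a). The set is symmetric: if d ∈ A - A then -d ∈ A - A.
Enumerate nonzero differences d = a - a' with a > a' (then include -d):
Positive differences: {1, 2, 6, 7, 8, 14, 15, 16}
Full difference set: {0} ∪ (positive diffs) ∪ (negative diffs).
|A - A| = 1 + 2·8 = 17 (matches direct enumeration: 17).

|A - A| = 17


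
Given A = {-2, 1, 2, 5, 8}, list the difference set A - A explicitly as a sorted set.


A - A = {a - a' : a, a' ∈ A}.
Compute a - a' for each ordered pair (a, a'):
a = -2: -2--2=0, -2-1=-3, -2-2=-4, -2-5=-7, -2-8=-10
a = 1: 1--2=3, 1-1=0, 1-2=-1, 1-5=-4, 1-8=-7
a = 2: 2--2=4, 2-1=1, 2-2=0, 2-5=-3, 2-8=-6
a = 5: 5--2=7, 5-1=4, 5-2=3, 5-5=0, 5-8=-3
a = 8: 8--2=10, 8-1=7, 8-2=6, 8-5=3, 8-8=0
Collecting distinct values (and noting 0 appears from a-a):
A - A = {-10, -7, -6, -4, -3, -1, 0, 1, 3, 4, 6, 7, 10}
|A - A| = 13

A - A = {-10, -7, -6, -4, -3, -1, 0, 1, 3, 4, 6, 7, 10}


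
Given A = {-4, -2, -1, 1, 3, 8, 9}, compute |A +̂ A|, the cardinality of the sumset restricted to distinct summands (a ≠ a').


Restricted sumset: A +̂ A = {a + a' : a ∈ A, a' ∈ A, a ≠ a'}.
Equivalently, take A + A and drop any sum 2a that is achievable ONLY as a + a for a ∈ A (i.e. sums representable only with equal summands).
Enumerate pairs (a, a') with a < a' (symmetric, so each unordered pair gives one sum; this covers all a ≠ a'):
  -4 + -2 = -6
  -4 + -1 = -5
  -4 + 1 = -3
  -4 + 3 = -1
  -4 + 8 = 4
  -4 + 9 = 5
  -2 + -1 = -3
  -2 + 1 = -1
  -2 + 3 = 1
  -2 + 8 = 6
  -2 + 9 = 7
  -1 + 1 = 0
  -1 + 3 = 2
  -1 + 8 = 7
  -1 + 9 = 8
  1 + 3 = 4
  1 + 8 = 9
  1 + 9 = 10
  3 + 8 = 11
  3 + 9 = 12
  8 + 9 = 17
Collected distinct sums: {-6, -5, -3, -1, 0, 1, 2, 4, 5, 6, 7, 8, 9, 10, 11, 12, 17}
|A +̂ A| = 17
(Reference bound: |A +̂ A| ≥ 2|A| - 3 for |A| ≥ 2, with |A| = 7 giving ≥ 11.)

|A +̂ A| = 17


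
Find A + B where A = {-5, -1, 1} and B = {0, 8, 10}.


A + B = {a + b : a ∈ A, b ∈ B}.
Enumerate all |A|·|B| = 3·3 = 9 pairs (a, b) and collect distinct sums.
a = -5: -5+0=-5, -5+8=3, -5+10=5
a = -1: -1+0=-1, -1+8=7, -1+10=9
a = 1: 1+0=1, 1+8=9, 1+10=11
Collecting distinct sums: A + B = {-5, -1, 1, 3, 5, 7, 9, 11}
|A + B| = 8

A + B = {-5, -1, 1, 3, 5, 7, 9, 11}


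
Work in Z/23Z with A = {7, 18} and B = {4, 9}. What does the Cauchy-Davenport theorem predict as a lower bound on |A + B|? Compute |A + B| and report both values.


Cauchy-Davenport: |A + B| ≥ min(p, |A| + |B| - 1) for A, B nonempty in Z/pZ.
|A| = 2, |B| = 2, p = 23.
CD lower bound = min(23, 2 + 2 - 1) = min(23, 3) = 3.
Compute A + B mod 23 directly:
a = 7: 7+4=11, 7+9=16
a = 18: 18+4=22, 18+9=4
A + B = {4, 11, 16, 22}, so |A + B| = 4.
Verify: 4 ≥ 3? Yes ✓.

CD lower bound = 3, actual |A + B| = 4.


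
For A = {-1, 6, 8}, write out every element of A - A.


A - A = {a - a' : a, a' ∈ A}.
Compute a - a' for each ordered pair (a, a'):
a = -1: -1--1=0, -1-6=-7, -1-8=-9
a = 6: 6--1=7, 6-6=0, 6-8=-2
a = 8: 8--1=9, 8-6=2, 8-8=0
Collecting distinct values (and noting 0 appears from a-a):
A - A = {-9, -7, -2, 0, 2, 7, 9}
|A - A| = 7

A - A = {-9, -7, -2, 0, 2, 7, 9}


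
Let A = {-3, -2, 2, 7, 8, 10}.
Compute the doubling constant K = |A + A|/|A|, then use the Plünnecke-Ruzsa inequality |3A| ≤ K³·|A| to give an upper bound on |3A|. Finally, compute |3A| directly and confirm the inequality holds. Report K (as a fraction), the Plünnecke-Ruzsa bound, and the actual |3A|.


|A| = 6.
Step 1: Compute A + A by enumerating all 36 pairs.
A + A = {-6, -5, -4, -1, 0, 4, 5, 6, 7, 8, 9, 10, 12, 14, 15, 16, 17, 18, 20}, so |A + A| = 19.
Step 2: Doubling constant K = |A + A|/|A| = 19/6 = 19/6 ≈ 3.1667.
Step 3: Plünnecke-Ruzsa gives |3A| ≤ K³·|A| = (3.1667)³ · 6 ≈ 190.5278.
Step 4: Compute 3A = A + A + A directly by enumerating all triples (a,b,c) ∈ A³; |3A| = 36.
Step 5: Check 36 ≤ 190.5278? Yes ✓.

K = 19/6, Plünnecke-Ruzsa bound K³|A| ≈ 190.5278, |3A| = 36, inequality holds.


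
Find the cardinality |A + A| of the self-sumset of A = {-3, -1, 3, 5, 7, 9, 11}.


A + A = {a + a' : a, a' ∈ A}; |A| = 7.
General bounds: 2|A| - 1 ≤ |A + A| ≤ |A|(|A|+1)/2, i.e. 13 ≤ |A + A| ≤ 28.
Lower bound 2|A|-1 is attained iff A is an arithmetic progression.
Enumerate sums a + a' for a ≤ a' (symmetric, so this suffices):
a = -3: -3+-3=-6, -3+-1=-4, -3+3=0, -3+5=2, -3+7=4, -3+9=6, -3+11=8
a = -1: -1+-1=-2, -1+3=2, -1+5=4, -1+7=6, -1+9=8, -1+11=10
a = 3: 3+3=6, 3+5=8, 3+7=10, 3+9=12, 3+11=14
a = 5: 5+5=10, 5+7=12, 5+9=14, 5+11=16
a = 7: 7+7=14, 7+9=16, 7+11=18
a = 9: 9+9=18, 9+11=20
a = 11: 11+11=22
Distinct sums: {-6, -4, -2, 0, 2, 4, 6, 8, 10, 12, 14, 16, 18, 20, 22}
|A + A| = 15

|A + A| = 15


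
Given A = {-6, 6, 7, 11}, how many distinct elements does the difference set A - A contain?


A - A = {a - a' : a, a' ∈ A}; |A| = 4.
Bounds: 2|A|-1 ≤ |A - A| ≤ |A|² - |A| + 1, i.e. 7 ≤ |A - A| ≤ 13.
Note: 0 ∈ A - A always (from a - a). The set is symmetric: if d ∈ A - A then -d ∈ A - A.
Enumerate nonzero differences d = a - a' with a > a' (then include -d):
Positive differences: {1, 4, 5, 12, 13, 17}
Full difference set: {0} ∪ (positive diffs) ∪ (negative diffs).
|A - A| = 1 + 2·6 = 13 (matches direct enumeration: 13).

|A - A| = 13


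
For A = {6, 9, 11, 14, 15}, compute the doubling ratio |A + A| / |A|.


|A| = 5.
Compute A + A by enumerating all 25 pairs.
A + A = {12, 15, 17, 18, 20, 21, 22, 23, 24, 25, 26, 28, 29, 30}, so |A + A| = 14.
K = |A + A| / |A| = 14/5 (already in lowest terms) ≈ 2.8000.
Reference: AP of size 5 gives K = 9/5 ≈ 1.8000; a fully generic set of size 5 gives K ≈ 3.0000.

|A| = 5, |A + A| = 14, K = 14/5.


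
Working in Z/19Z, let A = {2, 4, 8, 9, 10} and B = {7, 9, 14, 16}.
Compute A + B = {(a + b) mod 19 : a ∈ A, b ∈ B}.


Work in Z/19Z: reduce every sum a + b modulo 19.
Enumerate all 20 pairs:
a = 2: 2+7=9, 2+9=11, 2+14=16, 2+16=18
a = 4: 4+7=11, 4+9=13, 4+14=18, 4+16=1
a = 8: 8+7=15, 8+9=17, 8+14=3, 8+16=5
a = 9: 9+7=16, 9+9=18, 9+14=4, 9+16=6
a = 10: 10+7=17, 10+9=0, 10+14=5, 10+16=7
Distinct residues collected: {0, 1, 3, 4, 5, 6, 7, 9, 11, 13, 15, 16, 17, 18}
|A + B| = 14 (out of 19 total residues).

A + B = {0, 1, 3, 4, 5, 6, 7, 9, 11, 13, 15, 16, 17, 18}


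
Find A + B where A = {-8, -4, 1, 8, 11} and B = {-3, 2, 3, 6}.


A + B = {a + b : a ∈ A, b ∈ B}.
Enumerate all |A|·|B| = 5·4 = 20 pairs (a, b) and collect distinct sums.
a = -8: -8+-3=-11, -8+2=-6, -8+3=-5, -8+6=-2
a = -4: -4+-3=-7, -4+2=-2, -4+3=-1, -4+6=2
a = 1: 1+-3=-2, 1+2=3, 1+3=4, 1+6=7
a = 8: 8+-3=5, 8+2=10, 8+3=11, 8+6=14
a = 11: 11+-3=8, 11+2=13, 11+3=14, 11+6=17
Collecting distinct sums: A + B = {-11, -7, -6, -5, -2, -1, 2, 3, 4, 5, 7, 8, 10, 11, 13, 14, 17}
|A + B| = 17

A + B = {-11, -7, -6, -5, -2, -1, 2, 3, 4, 5, 7, 8, 10, 11, 13, 14, 17}


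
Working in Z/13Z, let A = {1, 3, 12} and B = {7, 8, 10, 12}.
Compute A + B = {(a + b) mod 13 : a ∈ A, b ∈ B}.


Work in Z/13Z: reduce every sum a + b modulo 13.
Enumerate all 12 pairs:
a = 1: 1+7=8, 1+8=9, 1+10=11, 1+12=0
a = 3: 3+7=10, 3+8=11, 3+10=0, 3+12=2
a = 12: 12+7=6, 12+8=7, 12+10=9, 12+12=11
Distinct residues collected: {0, 2, 6, 7, 8, 9, 10, 11}
|A + B| = 8 (out of 13 total residues).

A + B = {0, 2, 6, 7, 8, 9, 10, 11}


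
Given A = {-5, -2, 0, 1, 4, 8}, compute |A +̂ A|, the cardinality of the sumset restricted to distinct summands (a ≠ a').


Restricted sumset: A +̂ A = {a + a' : a ∈ A, a' ∈ A, a ≠ a'}.
Equivalently, take A + A and drop any sum 2a that is achievable ONLY as a + a for a ∈ A (i.e. sums representable only with equal summands).
Enumerate pairs (a, a') with a < a' (symmetric, so each unordered pair gives one sum; this covers all a ≠ a'):
  -5 + -2 = -7
  -5 + 0 = -5
  -5 + 1 = -4
  -5 + 4 = -1
  -5 + 8 = 3
  -2 + 0 = -2
  -2 + 1 = -1
  -2 + 4 = 2
  -2 + 8 = 6
  0 + 1 = 1
  0 + 4 = 4
  0 + 8 = 8
  1 + 4 = 5
  1 + 8 = 9
  4 + 8 = 12
Collected distinct sums: {-7, -5, -4, -2, -1, 1, 2, 3, 4, 5, 6, 8, 9, 12}
|A +̂ A| = 14
(Reference bound: |A +̂ A| ≥ 2|A| - 3 for |A| ≥ 2, with |A| = 6 giving ≥ 9.)

|A +̂ A| = 14


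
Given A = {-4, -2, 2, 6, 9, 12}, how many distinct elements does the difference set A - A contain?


A - A = {a - a' : a, a' ∈ A}; |A| = 6.
Bounds: 2|A|-1 ≤ |A - A| ≤ |A|² - |A| + 1, i.e. 11 ≤ |A - A| ≤ 31.
Note: 0 ∈ A - A always (from a - a). The set is symmetric: if d ∈ A - A then -d ∈ A - A.
Enumerate nonzero differences d = a - a' with a > a' (then include -d):
Positive differences: {2, 3, 4, 6, 7, 8, 10, 11, 13, 14, 16}
Full difference set: {0} ∪ (positive diffs) ∪ (negative diffs).
|A - A| = 1 + 2·11 = 23 (matches direct enumeration: 23).

|A - A| = 23


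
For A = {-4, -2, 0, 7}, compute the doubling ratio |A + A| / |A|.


|A| = 4.
Compute A + A by enumerating all 16 pairs.
A + A = {-8, -6, -4, -2, 0, 3, 5, 7, 14}, so |A + A| = 9.
K = |A + A| / |A| = 9/4 (already in lowest terms) ≈ 2.2500.
Reference: AP of size 4 gives K = 7/4 ≈ 1.7500; a fully generic set of size 4 gives K ≈ 2.5000.

|A| = 4, |A + A| = 9, K = 9/4.


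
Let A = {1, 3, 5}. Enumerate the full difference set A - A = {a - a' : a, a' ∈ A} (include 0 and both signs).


A - A = {a - a' : a, a' ∈ A}.
Compute a - a' for each ordered pair (a, a'):
a = 1: 1-1=0, 1-3=-2, 1-5=-4
a = 3: 3-1=2, 3-3=0, 3-5=-2
a = 5: 5-1=4, 5-3=2, 5-5=0
Collecting distinct values (and noting 0 appears from a-a):
A - A = {-4, -2, 0, 2, 4}
|A - A| = 5

A - A = {-4, -2, 0, 2, 4}


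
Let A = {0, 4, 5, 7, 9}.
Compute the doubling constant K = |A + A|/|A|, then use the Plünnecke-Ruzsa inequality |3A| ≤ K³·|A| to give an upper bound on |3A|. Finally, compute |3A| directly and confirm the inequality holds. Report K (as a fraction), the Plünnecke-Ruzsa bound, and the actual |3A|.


|A| = 5.
Step 1: Compute A + A by enumerating all 25 pairs.
A + A = {0, 4, 5, 7, 8, 9, 10, 11, 12, 13, 14, 16, 18}, so |A + A| = 13.
Step 2: Doubling constant K = |A + A|/|A| = 13/5 = 13/5 ≈ 2.6000.
Step 3: Plünnecke-Ruzsa gives |3A| ≤ K³·|A| = (2.6000)³ · 5 ≈ 87.8800.
Step 4: Compute 3A = A + A + A directly by enumerating all triples (a,b,c) ∈ A³; |3A| = 22.
Step 5: Check 22 ≤ 87.8800? Yes ✓.

K = 13/5, Plünnecke-Ruzsa bound K³|A| ≈ 87.8800, |3A| = 22, inequality holds.


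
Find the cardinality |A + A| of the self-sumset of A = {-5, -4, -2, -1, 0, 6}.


A + A = {a + a' : a, a' ∈ A}; |A| = 6.
General bounds: 2|A| - 1 ≤ |A + A| ≤ |A|(|A|+1)/2, i.e. 11 ≤ |A + A| ≤ 21.
Lower bound 2|A|-1 is attained iff A is an arithmetic progression.
Enumerate sums a + a' for a ≤ a' (symmetric, so this suffices):
a = -5: -5+-5=-10, -5+-4=-9, -5+-2=-7, -5+-1=-6, -5+0=-5, -5+6=1
a = -4: -4+-4=-8, -4+-2=-6, -4+-1=-5, -4+0=-4, -4+6=2
a = -2: -2+-2=-4, -2+-1=-3, -2+0=-2, -2+6=4
a = -1: -1+-1=-2, -1+0=-1, -1+6=5
a = 0: 0+0=0, 0+6=6
a = 6: 6+6=12
Distinct sums: {-10, -9, -8, -7, -6, -5, -4, -3, -2, -1, 0, 1, 2, 4, 5, 6, 12}
|A + A| = 17

|A + A| = 17


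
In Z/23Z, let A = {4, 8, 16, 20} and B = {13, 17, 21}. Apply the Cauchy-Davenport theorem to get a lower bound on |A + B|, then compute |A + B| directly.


Cauchy-Davenport: |A + B| ≥ min(p, |A| + |B| - 1) for A, B nonempty in Z/pZ.
|A| = 4, |B| = 3, p = 23.
CD lower bound = min(23, 4 + 3 - 1) = min(23, 6) = 6.
Compute A + B mod 23 directly:
a = 4: 4+13=17, 4+17=21, 4+21=2
a = 8: 8+13=21, 8+17=2, 8+21=6
a = 16: 16+13=6, 16+17=10, 16+21=14
a = 20: 20+13=10, 20+17=14, 20+21=18
A + B = {2, 6, 10, 14, 17, 18, 21}, so |A + B| = 7.
Verify: 7 ≥ 6? Yes ✓.

CD lower bound = 6, actual |A + B| = 7.


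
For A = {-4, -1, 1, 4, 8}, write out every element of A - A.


A - A = {a - a' : a, a' ∈ A}.
Compute a - a' for each ordered pair (a, a'):
a = -4: -4--4=0, -4--1=-3, -4-1=-5, -4-4=-8, -4-8=-12
a = -1: -1--4=3, -1--1=0, -1-1=-2, -1-4=-5, -1-8=-9
a = 1: 1--4=5, 1--1=2, 1-1=0, 1-4=-3, 1-8=-7
a = 4: 4--4=8, 4--1=5, 4-1=3, 4-4=0, 4-8=-4
a = 8: 8--4=12, 8--1=9, 8-1=7, 8-4=4, 8-8=0
Collecting distinct values (and noting 0 appears from a-a):
A - A = {-12, -9, -8, -7, -5, -4, -3, -2, 0, 2, 3, 4, 5, 7, 8, 9, 12}
|A - A| = 17

A - A = {-12, -9, -8, -7, -5, -4, -3, -2, 0, 2, 3, 4, 5, 7, 8, 9, 12}


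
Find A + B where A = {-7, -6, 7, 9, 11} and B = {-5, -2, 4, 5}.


A + B = {a + b : a ∈ A, b ∈ B}.
Enumerate all |A|·|B| = 5·4 = 20 pairs (a, b) and collect distinct sums.
a = -7: -7+-5=-12, -7+-2=-9, -7+4=-3, -7+5=-2
a = -6: -6+-5=-11, -6+-2=-8, -6+4=-2, -6+5=-1
a = 7: 7+-5=2, 7+-2=5, 7+4=11, 7+5=12
a = 9: 9+-5=4, 9+-2=7, 9+4=13, 9+5=14
a = 11: 11+-5=6, 11+-2=9, 11+4=15, 11+5=16
Collecting distinct sums: A + B = {-12, -11, -9, -8, -3, -2, -1, 2, 4, 5, 6, 7, 9, 11, 12, 13, 14, 15, 16}
|A + B| = 19

A + B = {-12, -11, -9, -8, -3, -2, -1, 2, 4, 5, 6, 7, 9, 11, 12, 13, 14, 15, 16}


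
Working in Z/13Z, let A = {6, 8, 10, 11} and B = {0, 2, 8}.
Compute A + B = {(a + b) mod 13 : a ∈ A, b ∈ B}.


Work in Z/13Z: reduce every sum a + b modulo 13.
Enumerate all 12 pairs:
a = 6: 6+0=6, 6+2=8, 6+8=1
a = 8: 8+0=8, 8+2=10, 8+8=3
a = 10: 10+0=10, 10+2=12, 10+8=5
a = 11: 11+0=11, 11+2=0, 11+8=6
Distinct residues collected: {0, 1, 3, 5, 6, 8, 10, 11, 12}
|A + B| = 9 (out of 13 total residues).

A + B = {0, 1, 3, 5, 6, 8, 10, 11, 12}


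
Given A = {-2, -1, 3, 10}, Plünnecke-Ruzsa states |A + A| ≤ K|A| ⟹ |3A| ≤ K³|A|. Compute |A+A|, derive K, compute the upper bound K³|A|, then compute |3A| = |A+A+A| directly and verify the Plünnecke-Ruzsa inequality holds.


|A| = 4.
Step 1: Compute A + A by enumerating all 16 pairs.
A + A = {-4, -3, -2, 1, 2, 6, 8, 9, 13, 20}, so |A + A| = 10.
Step 2: Doubling constant K = |A + A|/|A| = 10/4 = 10/4 ≈ 2.5000.
Step 3: Plünnecke-Ruzsa gives |3A| ≤ K³·|A| = (2.5000)³ · 4 ≈ 62.5000.
Step 4: Compute 3A = A + A + A directly by enumerating all triples (a,b,c) ∈ A³; |3A| = 20.
Step 5: Check 20 ≤ 62.5000? Yes ✓.

K = 10/4, Plünnecke-Ruzsa bound K³|A| ≈ 62.5000, |3A| = 20, inequality holds.


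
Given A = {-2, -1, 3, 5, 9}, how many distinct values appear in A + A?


A + A = {a + a' : a, a' ∈ A}; |A| = 5.
General bounds: 2|A| - 1 ≤ |A + A| ≤ |A|(|A|+1)/2, i.e. 9 ≤ |A + A| ≤ 15.
Lower bound 2|A|-1 is attained iff A is an arithmetic progression.
Enumerate sums a + a' for a ≤ a' (symmetric, so this suffices):
a = -2: -2+-2=-4, -2+-1=-3, -2+3=1, -2+5=3, -2+9=7
a = -1: -1+-1=-2, -1+3=2, -1+5=4, -1+9=8
a = 3: 3+3=6, 3+5=8, 3+9=12
a = 5: 5+5=10, 5+9=14
a = 9: 9+9=18
Distinct sums: {-4, -3, -2, 1, 2, 3, 4, 6, 7, 8, 10, 12, 14, 18}
|A + A| = 14

|A + A| = 14


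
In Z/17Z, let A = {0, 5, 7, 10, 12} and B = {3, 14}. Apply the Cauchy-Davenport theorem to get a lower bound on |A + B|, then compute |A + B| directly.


Cauchy-Davenport: |A + B| ≥ min(p, |A| + |B| - 1) for A, B nonempty in Z/pZ.
|A| = 5, |B| = 2, p = 17.
CD lower bound = min(17, 5 + 2 - 1) = min(17, 6) = 6.
Compute A + B mod 17 directly:
a = 0: 0+3=3, 0+14=14
a = 5: 5+3=8, 5+14=2
a = 7: 7+3=10, 7+14=4
a = 10: 10+3=13, 10+14=7
a = 12: 12+3=15, 12+14=9
A + B = {2, 3, 4, 7, 8, 9, 10, 13, 14, 15}, so |A + B| = 10.
Verify: 10 ≥ 6? Yes ✓.

CD lower bound = 6, actual |A + B| = 10.


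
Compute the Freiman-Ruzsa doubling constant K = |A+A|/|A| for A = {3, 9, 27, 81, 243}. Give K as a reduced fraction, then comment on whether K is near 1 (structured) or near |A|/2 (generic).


|A| = 5.
Compute A + A by enumerating all 25 pairs.
A + A = {6, 12, 18, 30, 36, 54, 84, 90, 108, 162, 246, 252, 270, 324, 486}, so |A + A| = 15.
K = |A + A| / |A| = 15/5 = 3/1 ≈ 3.0000.
Reference: AP of size 5 gives K = 9/5 ≈ 1.8000; a fully generic set of size 5 gives K ≈ 3.0000.

|A| = 5, |A + A| = 15, K = 15/5 = 3/1.


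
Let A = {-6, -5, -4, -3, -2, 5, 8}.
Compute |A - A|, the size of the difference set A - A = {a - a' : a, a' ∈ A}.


A - A = {a - a' : a, a' ∈ A}; |A| = 7.
Bounds: 2|A|-1 ≤ |A - A| ≤ |A|² - |A| + 1, i.e. 13 ≤ |A - A| ≤ 43.
Note: 0 ∈ A - A always (from a - a). The set is symmetric: if d ∈ A - A then -d ∈ A - A.
Enumerate nonzero differences d = a - a' with a > a' (then include -d):
Positive differences: {1, 2, 3, 4, 7, 8, 9, 10, 11, 12, 13, 14}
Full difference set: {0} ∪ (positive diffs) ∪ (negative diffs).
|A - A| = 1 + 2·12 = 25 (matches direct enumeration: 25).

|A - A| = 25


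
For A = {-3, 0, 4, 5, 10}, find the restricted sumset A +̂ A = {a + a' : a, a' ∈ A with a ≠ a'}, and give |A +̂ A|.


Restricted sumset: A +̂ A = {a + a' : a ∈ A, a' ∈ A, a ≠ a'}.
Equivalently, take A + A and drop any sum 2a that is achievable ONLY as a + a for a ∈ A (i.e. sums representable only with equal summands).
Enumerate pairs (a, a') with a < a' (symmetric, so each unordered pair gives one sum; this covers all a ≠ a'):
  -3 + 0 = -3
  -3 + 4 = 1
  -3 + 5 = 2
  -3 + 10 = 7
  0 + 4 = 4
  0 + 5 = 5
  0 + 10 = 10
  4 + 5 = 9
  4 + 10 = 14
  5 + 10 = 15
Collected distinct sums: {-3, 1, 2, 4, 5, 7, 9, 10, 14, 15}
|A +̂ A| = 10
(Reference bound: |A +̂ A| ≥ 2|A| - 3 for |A| ≥ 2, with |A| = 5 giving ≥ 7.)

|A +̂ A| = 10


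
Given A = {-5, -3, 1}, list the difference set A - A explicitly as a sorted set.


A - A = {a - a' : a, a' ∈ A}.
Compute a - a' for each ordered pair (a, a'):
a = -5: -5--5=0, -5--3=-2, -5-1=-6
a = -3: -3--5=2, -3--3=0, -3-1=-4
a = 1: 1--5=6, 1--3=4, 1-1=0
Collecting distinct values (and noting 0 appears from a-a):
A - A = {-6, -4, -2, 0, 2, 4, 6}
|A - A| = 7

A - A = {-6, -4, -2, 0, 2, 4, 6}


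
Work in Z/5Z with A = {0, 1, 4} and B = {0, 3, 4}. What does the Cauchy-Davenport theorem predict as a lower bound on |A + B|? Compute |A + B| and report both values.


Cauchy-Davenport: |A + B| ≥ min(p, |A| + |B| - 1) for A, B nonempty in Z/pZ.
|A| = 3, |B| = 3, p = 5.
CD lower bound = min(5, 3 + 3 - 1) = min(5, 5) = 5.
Compute A + B mod 5 directly:
a = 0: 0+0=0, 0+3=3, 0+4=4
a = 1: 1+0=1, 1+3=4, 1+4=0
a = 4: 4+0=4, 4+3=2, 4+4=3
A + B = {0, 1, 2, 3, 4}, so |A + B| = 5.
Verify: 5 ≥ 5? Yes ✓.

CD lower bound = 5, actual |A + B| = 5.


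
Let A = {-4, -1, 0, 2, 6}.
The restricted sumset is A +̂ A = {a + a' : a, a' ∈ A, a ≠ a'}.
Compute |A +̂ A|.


Restricted sumset: A +̂ A = {a + a' : a ∈ A, a' ∈ A, a ≠ a'}.
Equivalently, take A + A and drop any sum 2a that is achievable ONLY as a + a for a ∈ A (i.e. sums representable only with equal summands).
Enumerate pairs (a, a') with a < a' (symmetric, so each unordered pair gives one sum; this covers all a ≠ a'):
  -4 + -1 = -5
  -4 + 0 = -4
  -4 + 2 = -2
  -4 + 6 = 2
  -1 + 0 = -1
  -1 + 2 = 1
  -1 + 6 = 5
  0 + 2 = 2
  0 + 6 = 6
  2 + 6 = 8
Collected distinct sums: {-5, -4, -2, -1, 1, 2, 5, 6, 8}
|A +̂ A| = 9
(Reference bound: |A +̂ A| ≥ 2|A| - 3 for |A| ≥ 2, with |A| = 5 giving ≥ 7.)

|A +̂ A| = 9


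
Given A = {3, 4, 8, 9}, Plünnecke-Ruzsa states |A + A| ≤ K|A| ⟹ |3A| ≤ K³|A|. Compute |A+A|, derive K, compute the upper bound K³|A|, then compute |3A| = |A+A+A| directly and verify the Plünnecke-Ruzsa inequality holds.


|A| = 4.
Step 1: Compute A + A by enumerating all 16 pairs.
A + A = {6, 7, 8, 11, 12, 13, 16, 17, 18}, so |A + A| = 9.
Step 2: Doubling constant K = |A + A|/|A| = 9/4 = 9/4 ≈ 2.2500.
Step 3: Plünnecke-Ruzsa gives |3A| ≤ K³·|A| = (2.2500)³ · 4 ≈ 45.5625.
Step 4: Compute 3A = A + A + A directly by enumerating all triples (a,b,c) ∈ A³; |3A| = 16.
Step 5: Check 16 ≤ 45.5625? Yes ✓.

K = 9/4, Plünnecke-Ruzsa bound K³|A| ≈ 45.5625, |3A| = 16, inequality holds.


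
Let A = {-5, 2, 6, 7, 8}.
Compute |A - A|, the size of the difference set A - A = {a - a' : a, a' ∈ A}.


A - A = {a - a' : a, a' ∈ A}; |A| = 5.
Bounds: 2|A|-1 ≤ |A - A| ≤ |A|² - |A| + 1, i.e. 9 ≤ |A - A| ≤ 21.
Note: 0 ∈ A - A always (from a - a). The set is symmetric: if d ∈ A - A then -d ∈ A - A.
Enumerate nonzero differences d = a - a' with a > a' (then include -d):
Positive differences: {1, 2, 4, 5, 6, 7, 11, 12, 13}
Full difference set: {0} ∪ (positive diffs) ∪ (negative diffs).
|A - A| = 1 + 2·9 = 19 (matches direct enumeration: 19).

|A - A| = 19


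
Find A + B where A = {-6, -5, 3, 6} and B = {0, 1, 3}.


A + B = {a + b : a ∈ A, b ∈ B}.
Enumerate all |A|·|B| = 4·3 = 12 pairs (a, b) and collect distinct sums.
a = -6: -6+0=-6, -6+1=-5, -6+3=-3
a = -5: -5+0=-5, -5+1=-4, -5+3=-2
a = 3: 3+0=3, 3+1=4, 3+3=6
a = 6: 6+0=6, 6+1=7, 6+3=9
Collecting distinct sums: A + B = {-6, -5, -4, -3, -2, 3, 4, 6, 7, 9}
|A + B| = 10

A + B = {-6, -5, -4, -3, -2, 3, 4, 6, 7, 9}


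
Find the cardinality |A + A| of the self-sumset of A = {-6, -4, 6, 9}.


A + A = {a + a' : a, a' ∈ A}; |A| = 4.
General bounds: 2|A| - 1 ≤ |A + A| ≤ |A|(|A|+1)/2, i.e. 7 ≤ |A + A| ≤ 10.
Lower bound 2|A|-1 is attained iff A is an arithmetic progression.
Enumerate sums a + a' for a ≤ a' (symmetric, so this suffices):
a = -6: -6+-6=-12, -6+-4=-10, -6+6=0, -6+9=3
a = -4: -4+-4=-8, -4+6=2, -4+9=5
a = 6: 6+6=12, 6+9=15
a = 9: 9+9=18
Distinct sums: {-12, -10, -8, 0, 2, 3, 5, 12, 15, 18}
|A + A| = 10

|A + A| = 10


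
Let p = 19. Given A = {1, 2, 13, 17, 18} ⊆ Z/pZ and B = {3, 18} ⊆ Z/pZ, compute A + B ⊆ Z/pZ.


Work in Z/19Z: reduce every sum a + b modulo 19.
Enumerate all 10 pairs:
a = 1: 1+3=4, 1+18=0
a = 2: 2+3=5, 2+18=1
a = 13: 13+3=16, 13+18=12
a = 17: 17+3=1, 17+18=16
a = 18: 18+3=2, 18+18=17
Distinct residues collected: {0, 1, 2, 4, 5, 12, 16, 17}
|A + B| = 8 (out of 19 total residues).

A + B = {0, 1, 2, 4, 5, 12, 16, 17}


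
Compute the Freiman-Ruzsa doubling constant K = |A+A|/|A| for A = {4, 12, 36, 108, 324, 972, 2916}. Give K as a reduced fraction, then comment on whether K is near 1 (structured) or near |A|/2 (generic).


|A| = 7.
Compute A + A by enumerating all 49 pairs.
A + A = {8, 16, 24, 40, 48, 72, 112, 120, 144, 216, 328, 336, 360, 432, 648, 976, 984, 1008, 1080, 1296, 1944, 2920, 2928, 2952, 3024, 3240, 3888, 5832}, so |A + A| = 28.
K = |A + A| / |A| = 28/7 = 4/1 ≈ 4.0000.
Reference: AP of size 7 gives K = 13/7 ≈ 1.8571; a fully generic set of size 7 gives K ≈ 4.0000.

|A| = 7, |A + A| = 28, K = 28/7 = 4/1.


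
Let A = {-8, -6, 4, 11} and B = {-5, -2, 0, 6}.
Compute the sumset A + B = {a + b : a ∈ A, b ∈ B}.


A + B = {a + b : a ∈ A, b ∈ B}.
Enumerate all |A|·|B| = 4·4 = 16 pairs (a, b) and collect distinct sums.
a = -8: -8+-5=-13, -8+-2=-10, -8+0=-8, -8+6=-2
a = -6: -6+-5=-11, -6+-2=-8, -6+0=-6, -6+6=0
a = 4: 4+-5=-1, 4+-2=2, 4+0=4, 4+6=10
a = 11: 11+-5=6, 11+-2=9, 11+0=11, 11+6=17
Collecting distinct sums: A + B = {-13, -11, -10, -8, -6, -2, -1, 0, 2, 4, 6, 9, 10, 11, 17}
|A + B| = 15

A + B = {-13, -11, -10, -8, -6, -2, -1, 0, 2, 4, 6, 9, 10, 11, 17}


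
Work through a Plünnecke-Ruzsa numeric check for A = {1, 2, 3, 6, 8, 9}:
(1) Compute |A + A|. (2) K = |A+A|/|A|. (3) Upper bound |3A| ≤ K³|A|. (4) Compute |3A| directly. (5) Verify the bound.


|A| = 6.
Step 1: Compute A + A by enumerating all 36 pairs.
A + A = {2, 3, 4, 5, 6, 7, 8, 9, 10, 11, 12, 14, 15, 16, 17, 18}, so |A + A| = 16.
Step 2: Doubling constant K = |A + A|/|A| = 16/6 = 16/6 ≈ 2.6667.
Step 3: Plünnecke-Ruzsa gives |3A| ≤ K³·|A| = (2.6667)³ · 6 ≈ 113.7778.
Step 4: Compute 3A = A + A + A directly by enumerating all triples (a,b,c) ∈ A³; |3A| = 25.
Step 5: Check 25 ≤ 113.7778? Yes ✓.

K = 16/6, Plünnecke-Ruzsa bound K³|A| ≈ 113.7778, |3A| = 25, inequality holds.


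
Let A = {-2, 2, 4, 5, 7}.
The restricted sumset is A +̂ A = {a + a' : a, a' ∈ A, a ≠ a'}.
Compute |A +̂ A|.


Restricted sumset: A +̂ A = {a + a' : a ∈ A, a' ∈ A, a ≠ a'}.
Equivalently, take A + A and drop any sum 2a that is achievable ONLY as a + a for a ∈ A (i.e. sums representable only with equal summands).
Enumerate pairs (a, a') with a < a' (symmetric, so each unordered pair gives one sum; this covers all a ≠ a'):
  -2 + 2 = 0
  -2 + 4 = 2
  -2 + 5 = 3
  -2 + 7 = 5
  2 + 4 = 6
  2 + 5 = 7
  2 + 7 = 9
  4 + 5 = 9
  4 + 7 = 11
  5 + 7 = 12
Collected distinct sums: {0, 2, 3, 5, 6, 7, 9, 11, 12}
|A +̂ A| = 9
(Reference bound: |A +̂ A| ≥ 2|A| - 3 for |A| ≥ 2, with |A| = 5 giving ≥ 7.)

|A +̂ A| = 9


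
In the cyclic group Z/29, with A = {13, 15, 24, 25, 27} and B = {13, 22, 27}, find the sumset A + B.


Work in Z/29Z: reduce every sum a + b modulo 29.
Enumerate all 15 pairs:
a = 13: 13+13=26, 13+22=6, 13+27=11
a = 15: 15+13=28, 15+22=8, 15+27=13
a = 24: 24+13=8, 24+22=17, 24+27=22
a = 25: 25+13=9, 25+22=18, 25+27=23
a = 27: 27+13=11, 27+22=20, 27+27=25
Distinct residues collected: {6, 8, 9, 11, 13, 17, 18, 20, 22, 23, 25, 26, 28}
|A + B| = 13 (out of 29 total residues).

A + B = {6, 8, 9, 11, 13, 17, 18, 20, 22, 23, 25, 26, 28}


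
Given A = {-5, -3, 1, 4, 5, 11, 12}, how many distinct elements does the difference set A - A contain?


A - A = {a - a' : a, a' ∈ A}; |A| = 7.
Bounds: 2|A|-1 ≤ |A - A| ≤ |A|² - |A| + 1, i.e. 13 ≤ |A - A| ≤ 43.
Note: 0 ∈ A - A always (from a - a). The set is symmetric: if d ∈ A - A then -d ∈ A - A.
Enumerate nonzero differences d = a - a' with a > a' (then include -d):
Positive differences: {1, 2, 3, 4, 6, 7, 8, 9, 10, 11, 14, 15, 16, 17}
Full difference set: {0} ∪ (positive diffs) ∪ (negative diffs).
|A - A| = 1 + 2·14 = 29 (matches direct enumeration: 29).

|A - A| = 29


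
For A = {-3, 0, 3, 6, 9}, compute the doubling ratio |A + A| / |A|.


|A| = 5.
Compute A + A by enumerating all 25 pairs.
A + A = {-6, -3, 0, 3, 6, 9, 12, 15, 18}, so |A + A| = 9.
K = |A + A| / |A| = 9/5 (already in lowest terms) ≈ 1.8000.
Reference: AP of size 5 gives K = 9/5 ≈ 1.8000; a fully generic set of size 5 gives K ≈ 3.0000.

|A| = 5, |A + A| = 9, K = 9/5.
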